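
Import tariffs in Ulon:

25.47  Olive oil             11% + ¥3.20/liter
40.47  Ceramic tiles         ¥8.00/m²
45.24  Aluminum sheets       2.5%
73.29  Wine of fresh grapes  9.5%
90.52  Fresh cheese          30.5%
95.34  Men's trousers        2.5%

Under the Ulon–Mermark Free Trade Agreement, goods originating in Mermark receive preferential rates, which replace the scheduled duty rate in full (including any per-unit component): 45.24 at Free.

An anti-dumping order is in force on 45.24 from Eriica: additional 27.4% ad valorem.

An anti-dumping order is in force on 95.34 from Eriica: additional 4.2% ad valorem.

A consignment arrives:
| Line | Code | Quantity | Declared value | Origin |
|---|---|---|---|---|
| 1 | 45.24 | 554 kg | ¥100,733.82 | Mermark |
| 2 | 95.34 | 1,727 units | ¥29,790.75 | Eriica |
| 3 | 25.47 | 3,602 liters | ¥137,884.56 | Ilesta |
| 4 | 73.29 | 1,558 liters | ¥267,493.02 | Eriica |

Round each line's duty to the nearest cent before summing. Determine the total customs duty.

Line 1 (45.24, Mermark, 554 kg, ¥100,733.82):
Base rate for 45.24 is 2.5%.
Origin Mermark qualifies under the Ulon–Mermark agreement and 45.24 is covered: preferential rate Free applies instead.
The additional-duty order on 45.24 targets Eriica, not Mermark; it does not apply.
Duty = ¥100,733.82 × 0% = ¥0.00.
Line 2 (95.34, Eriica, 1,727 units, ¥29,790.75):
Base rate for 95.34 is 2.5%.
Additional duty on 95.34 from Eriica: +4.2%. Applied ad valorem rate: 2.5% + 4.2% = 6.7%.
Duty = ¥29,790.75 × 6.7% = ¥1,995.98.
Line 3 (25.47, Ilesta, 3,602 liters, ¥137,884.56):
Base rate for 25.47 is 11% + ¥3.20/liter.
Duty = ¥137,884.56 × 11% + 3,602 × ¥3.20 = ¥26,693.70.
Line 4 (73.29, Eriica, 1,558 liters, ¥267,493.02):
Base rate for 73.29 is 9.5%.
Duty = ¥267,493.02 × 9.5% = ¥25,411.84.
Total = ¥0.00 + ¥1,995.98 + ¥26,693.70 + ¥25,411.84 = ¥54,101.52.

¥54,101.52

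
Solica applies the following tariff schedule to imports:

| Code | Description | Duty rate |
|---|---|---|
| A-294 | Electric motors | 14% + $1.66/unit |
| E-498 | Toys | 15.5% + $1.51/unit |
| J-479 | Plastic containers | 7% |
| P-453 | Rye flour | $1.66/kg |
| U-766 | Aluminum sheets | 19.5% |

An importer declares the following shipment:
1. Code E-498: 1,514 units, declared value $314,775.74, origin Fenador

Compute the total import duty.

Line 1 (E-498, Fenador, 1,514 units, $314,775.74):
Base rate for E-498 is 15.5% + $1.51/unit.
Duty = $314,775.74 × 15.5% + 1,514 × $1.51 = $51,076.38.

$51,076.38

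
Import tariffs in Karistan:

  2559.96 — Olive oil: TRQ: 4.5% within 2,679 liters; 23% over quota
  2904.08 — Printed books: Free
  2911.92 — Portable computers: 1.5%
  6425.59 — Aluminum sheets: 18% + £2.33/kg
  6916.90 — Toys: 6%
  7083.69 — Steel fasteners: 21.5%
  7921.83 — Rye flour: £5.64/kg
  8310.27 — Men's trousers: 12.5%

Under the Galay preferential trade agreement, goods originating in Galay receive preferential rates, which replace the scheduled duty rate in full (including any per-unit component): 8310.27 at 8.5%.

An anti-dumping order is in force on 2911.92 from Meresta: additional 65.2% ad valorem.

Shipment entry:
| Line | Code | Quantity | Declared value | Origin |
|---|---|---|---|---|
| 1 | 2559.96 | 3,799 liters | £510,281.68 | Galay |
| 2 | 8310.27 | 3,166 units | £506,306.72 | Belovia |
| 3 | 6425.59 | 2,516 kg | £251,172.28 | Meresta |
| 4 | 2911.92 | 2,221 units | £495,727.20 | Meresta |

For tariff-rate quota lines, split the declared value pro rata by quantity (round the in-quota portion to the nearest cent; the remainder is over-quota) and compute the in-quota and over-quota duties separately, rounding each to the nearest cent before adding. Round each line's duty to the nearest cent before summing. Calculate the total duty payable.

£495,805.45

Line 1 (2559.96, Galay, 3,799 liters, £510,281.68):
Code 2559.96 is under a tariff-rate quota (threshold 2,679 liters). In-quota: 2,679 liters at 4.5%; over-quota: 1,120 liters at 23%.
Pro-rata value split: in-quota = £510,281.68 × 2,679/3,799 = £359,843.28; over-quota = £510,281.68 − £359,843.28 = £150,438.40.
In-quota duty = £359,843.28 × 4.5% = £16,192.95. Over-quota duty = £150,438.40 × 23% = £34,600.83.
Line duty = £16,192.95 + £34,600.83 = £50,793.78.
Line 2 (8310.27, Belovia, 3,166 units, £506,306.72):
Base rate for 8310.27 is 12.5%.
8310.27 has an FTA preferential rate, but origin Belovia is not Galay; base rate stands.
Duty = £506,306.72 × 12.5% = £63,288.34.
Line 3 (6425.59, Meresta, 2,516 kg, £251,172.28):
Base rate for 6425.59 is 18% + £2.33/kg.
Duty = £251,172.28 × 18% + 2,516 × £2.33 = £51,073.29.
Line 4 (2911.92, Meresta, 2,221 units, £495,727.20):
Base rate for 2911.92 is 1.5%.
Additional duty on 2911.92 from Meresta: +65.2%. Applied ad valorem rate: 1.5% + 65.2% = 66.7%.
Duty = £495,727.20 × 66.7% = £330,650.04.
Total = £50,793.78 + £63,288.34 + £51,073.29 + £330,650.04 = £495,805.45.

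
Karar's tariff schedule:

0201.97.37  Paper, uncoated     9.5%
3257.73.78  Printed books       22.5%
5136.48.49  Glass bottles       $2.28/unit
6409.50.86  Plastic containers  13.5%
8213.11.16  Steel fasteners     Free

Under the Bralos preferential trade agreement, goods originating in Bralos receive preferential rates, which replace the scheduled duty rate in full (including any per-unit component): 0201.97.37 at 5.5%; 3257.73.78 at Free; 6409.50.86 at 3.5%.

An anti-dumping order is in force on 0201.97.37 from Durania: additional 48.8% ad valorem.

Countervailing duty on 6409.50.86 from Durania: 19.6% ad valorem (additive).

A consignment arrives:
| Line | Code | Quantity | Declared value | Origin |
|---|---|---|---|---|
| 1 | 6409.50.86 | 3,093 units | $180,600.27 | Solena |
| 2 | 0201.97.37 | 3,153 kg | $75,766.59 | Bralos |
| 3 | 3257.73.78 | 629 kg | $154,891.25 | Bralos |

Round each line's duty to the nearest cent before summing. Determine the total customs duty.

Line 1 (6409.50.86, Solena, 3,093 units, $180,600.27):
Base rate for 6409.50.86 is 13.5%.
6409.50.86 has an FTA preferential rate, but origin Solena is not Bralos; base rate stands.
The additional-duty order on 6409.50.86 targets Durania, not Solena; it does not apply.
Duty = $180,600.27 × 13.5% = $24,381.04.
Line 2 (0201.97.37, Bralos, 3,153 kg, $75,766.59):
Base rate for 0201.97.37 is 9.5%.
Origin Bralos qualifies under the Karar–Bralos agreement and 0201.97.37 is covered: preferential rate 5.5% applies instead.
The additional-duty order on 0201.97.37 targets Durania, not Bralos; it does not apply.
Duty = $75,766.59 × 5.5% = $4,167.16.
Line 3 (3257.73.78, Bralos, 629 kg, $154,891.25):
Base rate for 3257.73.78 is 22.5%.
Origin Bralos qualifies under the Karar–Bralos agreement and 3257.73.78 is covered: preferential rate Free applies instead.
Duty = $154,891.25 × 0% = $0.00.
Total = $24,381.04 + $4,167.16 + $0.00 = $28,548.20.

$28,548.20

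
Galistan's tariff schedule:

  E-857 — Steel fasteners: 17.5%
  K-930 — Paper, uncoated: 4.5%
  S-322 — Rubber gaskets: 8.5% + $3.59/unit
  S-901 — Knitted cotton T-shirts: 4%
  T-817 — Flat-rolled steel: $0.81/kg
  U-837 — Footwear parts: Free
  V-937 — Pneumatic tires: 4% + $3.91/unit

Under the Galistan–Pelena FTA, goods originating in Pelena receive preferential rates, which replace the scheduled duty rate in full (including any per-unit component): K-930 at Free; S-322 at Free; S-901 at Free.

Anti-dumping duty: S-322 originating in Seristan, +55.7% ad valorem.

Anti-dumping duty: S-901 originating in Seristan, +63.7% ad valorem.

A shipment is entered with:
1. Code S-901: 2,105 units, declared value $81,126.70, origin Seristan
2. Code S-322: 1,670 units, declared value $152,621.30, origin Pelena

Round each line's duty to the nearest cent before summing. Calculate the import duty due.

Line 1 (S-901, Seristan, 2,105 units, $81,126.70):
Base rate for S-901 is 4%.
S-901 has an FTA preferential rate, but origin Seristan is not Pelena; base rate stands.
Additional duty on S-901 from Seristan: +63.7%. Applied ad valorem rate: 4% + 63.7% = 67.7%.
Duty = $81,126.70 × 67.7% = $54,922.78.
Line 2 (S-322, Pelena, 1,670 units, $152,621.30):
Base rate for S-322 is 8.5% + $3.59/unit.
Origin Pelena qualifies under the Galistan–Pelena agreement and S-322 is covered: preferential rate Free applies instead.
The additional-duty order on S-322 targets Seristan, not Pelena; it does not apply.
Duty = $152,621.30 × 0% = $0.00.
Total = $54,922.78 + $0.00 = $54,922.78.

$54,922.78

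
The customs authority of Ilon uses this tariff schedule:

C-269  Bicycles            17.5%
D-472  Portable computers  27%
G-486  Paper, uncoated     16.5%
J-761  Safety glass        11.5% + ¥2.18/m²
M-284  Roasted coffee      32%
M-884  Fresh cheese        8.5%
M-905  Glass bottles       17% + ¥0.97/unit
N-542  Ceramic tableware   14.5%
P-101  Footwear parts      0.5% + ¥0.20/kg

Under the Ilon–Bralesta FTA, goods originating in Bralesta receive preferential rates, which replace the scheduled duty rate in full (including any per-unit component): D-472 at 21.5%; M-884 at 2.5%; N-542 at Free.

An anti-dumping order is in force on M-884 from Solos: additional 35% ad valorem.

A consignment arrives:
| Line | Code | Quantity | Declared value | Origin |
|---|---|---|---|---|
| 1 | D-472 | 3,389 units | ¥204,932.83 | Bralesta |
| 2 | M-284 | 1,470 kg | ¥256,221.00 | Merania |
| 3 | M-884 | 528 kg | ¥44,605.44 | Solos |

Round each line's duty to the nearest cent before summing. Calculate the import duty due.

¥145,454.65

Line 1 (D-472, Bralesta, 3,389 units, ¥204,932.83):
Base rate for D-472 is 27%.
Origin Bralesta qualifies under the Ilon–Bralesta agreement and D-472 is covered: preferential rate 21.5% applies instead.
Duty = ¥204,932.83 × 21.5% = ¥44,060.56.
Line 2 (M-284, Merania, 1,470 kg, ¥256,221.00):
Base rate for M-284 is 32%.
Duty = ¥256,221.00 × 32% = ¥81,990.72.
Line 3 (M-884, Solos, 528 kg, ¥44,605.44):
Base rate for M-884 is 8.5%.
M-884 has an FTA preferential rate, but origin Solos is not Bralesta; base rate stands.
Additional duty on M-884 from Solos: +35%. Applied ad valorem rate: 8.5% + 35% = 43.5%.
Duty = ¥44,605.44 × 43.5% = ¥19,403.37.
Total = ¥44,060.56 + ¥81,990.72 + ¥19,403.37 = ¥145,454.65.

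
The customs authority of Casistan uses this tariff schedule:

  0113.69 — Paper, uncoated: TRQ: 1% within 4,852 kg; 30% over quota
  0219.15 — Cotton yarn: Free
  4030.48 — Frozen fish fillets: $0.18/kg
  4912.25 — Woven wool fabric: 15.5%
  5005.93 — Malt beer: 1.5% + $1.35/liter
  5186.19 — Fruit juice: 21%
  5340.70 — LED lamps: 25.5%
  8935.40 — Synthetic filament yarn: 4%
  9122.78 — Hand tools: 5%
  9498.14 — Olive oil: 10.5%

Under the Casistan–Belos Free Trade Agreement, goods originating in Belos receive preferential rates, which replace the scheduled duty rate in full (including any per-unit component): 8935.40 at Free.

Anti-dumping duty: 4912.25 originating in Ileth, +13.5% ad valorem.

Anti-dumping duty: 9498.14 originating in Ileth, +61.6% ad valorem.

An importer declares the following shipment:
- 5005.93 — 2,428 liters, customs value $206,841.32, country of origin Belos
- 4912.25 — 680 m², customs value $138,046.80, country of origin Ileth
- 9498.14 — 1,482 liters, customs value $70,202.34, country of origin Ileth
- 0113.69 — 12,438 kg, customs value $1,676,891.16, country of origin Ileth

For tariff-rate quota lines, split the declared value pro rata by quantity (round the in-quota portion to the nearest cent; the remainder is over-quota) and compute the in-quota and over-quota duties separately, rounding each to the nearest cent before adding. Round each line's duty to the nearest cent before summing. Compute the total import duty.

Line 1 (5005.93, Belos, 2,428 liters, $206,841.32):
Base rate for 5005.93 is 1.5% + $1.35/liter.
Origin Belos is the FTA partner but 5005.93 is not on the preference list; base rate stands.
Duty = $206,841.32 × 1.5% + 2,428 × $1.35 = $6,380.42.
Line 2 (4912.25, Ileth, 680 m², $138,046.80):
Base rate for 4912.25 is 15.5%.
Additional duty on 4912.25 from Ileth: +13.5%. Applied ad valorem rate: 15.5% + 13.5% = 29%.
Duty = $138,046.80 × 29% = $40,033.57.
Line 3 (9498.14, Ileth, 1,482 liters, $70,202.34):
Base rate for 9498.14 is 10.5%.
Additional duty on 9498.14 from Ileth: +61.6%. Applied ad valorem rate: 10.5% + 61.6% = 72.1%.
Duty = $70,202.34 × 72.1% = $50,615.89.
Line 4 (0113.69, Ileth, 12,438 kg, $1,676,891.16):
Code 0113.69 is under a tariff-rate quota (threshold 4,852 kg). In-quota: 4,852 kg at 1%; over-quota: 7,586 kg at 30%.
Pro-rata value split: in-quota = $1,676,891.16 × 4,852/12,438 = $654,146.64; over-quota = $1,676,891.16 − $654,146.64 = $1,022,744.52.
In-quota duty = $654,146.64 × 1% = $6,541.47. Over-quota duty = $1,022,744.52 × 30% = $306,823.36.
Line duty = $6,541.47 + $306,823.36 = $313,364.83.
Total = $6,380.42 + $40,033.57 + $50,615.89 + $313,364.83 = $410,394.71.

$410,394.71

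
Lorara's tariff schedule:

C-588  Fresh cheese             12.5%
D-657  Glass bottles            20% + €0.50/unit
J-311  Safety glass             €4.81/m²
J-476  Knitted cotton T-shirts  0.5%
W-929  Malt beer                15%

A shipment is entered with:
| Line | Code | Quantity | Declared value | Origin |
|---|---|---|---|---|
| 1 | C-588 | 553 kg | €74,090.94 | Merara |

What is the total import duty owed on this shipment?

Line 1 (C-588, Merara, 553 kg, €74,090.94):
Base rate for C-588 is 12.5%.
Duty = €74,090.94 × 12.5% = €9,261.37.

€9,261.37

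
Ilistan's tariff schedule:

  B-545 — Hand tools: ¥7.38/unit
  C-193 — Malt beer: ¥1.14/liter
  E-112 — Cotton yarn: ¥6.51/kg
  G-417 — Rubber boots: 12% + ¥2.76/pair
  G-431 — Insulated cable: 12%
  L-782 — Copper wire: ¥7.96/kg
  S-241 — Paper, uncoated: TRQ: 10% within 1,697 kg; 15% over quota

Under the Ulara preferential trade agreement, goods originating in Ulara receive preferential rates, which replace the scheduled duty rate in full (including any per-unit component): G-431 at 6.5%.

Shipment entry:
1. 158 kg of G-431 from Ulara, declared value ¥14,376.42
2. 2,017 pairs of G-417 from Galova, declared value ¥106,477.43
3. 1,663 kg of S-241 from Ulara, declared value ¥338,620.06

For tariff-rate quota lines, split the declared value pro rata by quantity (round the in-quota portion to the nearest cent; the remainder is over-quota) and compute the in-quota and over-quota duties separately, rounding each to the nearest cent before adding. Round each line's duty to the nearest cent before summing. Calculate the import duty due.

Line 1 (G-431, Ulara, 158 kg, ¥14,376.42):
Base rate for G-431 is 12%.
Origin Ulara qualifies under the Ilistan–Ulara agreement and G-431 is covered: preferential rate 6.5% applies instead.
Duty = ¥14,376.42 × 6.5% = ¥934.47.
Line 2 (G-417, Galova, 2,017 pairs, ¥106,477.43):
Base rate for G-417 is 12% + ¥2.76/pair.
Duty = ¥106,477.43 × 12% + 2,017 × ¥2.76 = ¥18,344.21.
Line 3 (S-241, Ulara, 1,663 kg, ¥338,620.06):
Code S-241 is under a tariff-rate quota (threshold 1,697 kg). Quantity 1,663 kg is within the quota, so the in-quota rate 10% applies to the full value.
Duty = ¥338,620.06 × 10% = ¥33,862.01.
Total = ¥934.47 + ¥18,344.21 + ¥33,862.01 = ¥53,140.69.

¥53,140.69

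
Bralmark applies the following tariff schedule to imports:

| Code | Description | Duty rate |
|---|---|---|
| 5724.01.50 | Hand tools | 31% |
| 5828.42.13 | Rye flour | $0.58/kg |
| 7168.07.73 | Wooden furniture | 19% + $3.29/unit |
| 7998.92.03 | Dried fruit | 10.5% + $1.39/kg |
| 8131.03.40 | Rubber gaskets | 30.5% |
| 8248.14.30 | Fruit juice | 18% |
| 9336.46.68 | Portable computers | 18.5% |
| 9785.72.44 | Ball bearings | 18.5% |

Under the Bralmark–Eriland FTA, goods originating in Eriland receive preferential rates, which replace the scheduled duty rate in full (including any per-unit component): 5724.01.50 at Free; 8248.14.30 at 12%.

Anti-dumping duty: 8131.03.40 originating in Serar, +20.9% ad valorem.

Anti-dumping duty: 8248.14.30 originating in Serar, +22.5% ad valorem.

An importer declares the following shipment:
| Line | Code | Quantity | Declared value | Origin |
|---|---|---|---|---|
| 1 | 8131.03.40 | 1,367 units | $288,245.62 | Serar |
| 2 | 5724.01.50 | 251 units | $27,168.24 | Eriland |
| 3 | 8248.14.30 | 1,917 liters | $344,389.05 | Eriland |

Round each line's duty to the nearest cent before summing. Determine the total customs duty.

Line 1 (8131.03.40, Serar, 1,367 units, $288,245.62):
Base rate for 8131.03.40 is 30.5%.
Additional duty on 8131.03.40 from Serar: +20.9%. Applied ad valorem rate: 30.5% + 20.9% = 51.4%.
Duty = $288,245.62 × 51.4% = $148,158.25.
Line 2 (5724.01.50, Eriland, 251 units, $27,168.24):
Base rate for 5724.01.50 is 31%.
Origin Eriland qualifies under the Bralmark–Eriland agreement and 5724.01.50 is covered: preferential rate Free applies instead.
Duty = $27,168.24 × 0% = $0.00.
Line 3 (8248.14.30, Eriland, 1,917 liters, $344,389.05):
Base rate for 8248.14.30 is 18%.
Origin Eriland qualifies under the Bralmark–Eriland agreement and 8248.14.30 is covered: preferential rate 12% applies instead.
The additional-duty order on 8248.14.30 targets Serar, not Eriland; it does not apply.
Duty = $344,389.05 × 12% = $41,326.69.
Total = $148,158.25 + $0.00 + $41,326.69 = $189,484.94.

$189,484.94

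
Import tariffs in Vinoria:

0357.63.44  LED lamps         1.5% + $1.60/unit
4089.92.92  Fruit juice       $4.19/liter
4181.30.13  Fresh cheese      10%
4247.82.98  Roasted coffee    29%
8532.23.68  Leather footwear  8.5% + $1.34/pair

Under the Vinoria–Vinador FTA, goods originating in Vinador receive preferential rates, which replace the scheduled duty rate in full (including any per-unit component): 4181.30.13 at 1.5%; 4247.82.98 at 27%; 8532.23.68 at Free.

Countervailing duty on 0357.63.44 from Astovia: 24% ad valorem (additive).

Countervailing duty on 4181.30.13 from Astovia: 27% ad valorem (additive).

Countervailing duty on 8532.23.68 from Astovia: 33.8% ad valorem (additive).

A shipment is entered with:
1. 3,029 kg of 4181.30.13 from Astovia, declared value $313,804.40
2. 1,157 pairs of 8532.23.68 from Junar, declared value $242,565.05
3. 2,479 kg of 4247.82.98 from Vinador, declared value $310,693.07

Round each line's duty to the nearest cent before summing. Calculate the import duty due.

Line 1 (4181.30.13, Astovia, 3,029 kg, $313,804.40):
Base rate for 4181.30.13 is 10%.
4181.30.13 has an FTA preferential rate, but origin Astovia is not Vinador; base rate stands.
Additional duty on 4181.30.13 from Astovia: +27%. Applied ad valorem rate: 10% + 27% = 37%.
Duty = $313,804.40 × 37% = $116,107.63.
Line 2 (8532.23.68, Junar, 1,157 pairs, $242,565.05):
Base rate for 8532.23.68 is 8.5% + $1.34/pair.
8532.23.68 has an FTA preferential rate, but origin Junar is not Vinador; base rate stands.
The additional-duty order on 8532.23.68 targets Astovia, not Junar; it does not apply.
Duty = $242,565.05 × 8.5% + 1,157 × $1.34 = $22,168.41.
Line 3 (4247.82.98, Vinador, 2,479 kg, $310,693.07):
Base rate for 4247.82.98 is 29%.
Origin Vinador qualifies under the Vinoria–Vinador agreement and 4247.82.98 is covered: preferential rate 27% applies instead.
Duty = $310,693.07 × 27% = $83,887.13.
Total = $116,107.63 + $22,168.41 + $83,887.13 = $222,163.17.

$222,163.17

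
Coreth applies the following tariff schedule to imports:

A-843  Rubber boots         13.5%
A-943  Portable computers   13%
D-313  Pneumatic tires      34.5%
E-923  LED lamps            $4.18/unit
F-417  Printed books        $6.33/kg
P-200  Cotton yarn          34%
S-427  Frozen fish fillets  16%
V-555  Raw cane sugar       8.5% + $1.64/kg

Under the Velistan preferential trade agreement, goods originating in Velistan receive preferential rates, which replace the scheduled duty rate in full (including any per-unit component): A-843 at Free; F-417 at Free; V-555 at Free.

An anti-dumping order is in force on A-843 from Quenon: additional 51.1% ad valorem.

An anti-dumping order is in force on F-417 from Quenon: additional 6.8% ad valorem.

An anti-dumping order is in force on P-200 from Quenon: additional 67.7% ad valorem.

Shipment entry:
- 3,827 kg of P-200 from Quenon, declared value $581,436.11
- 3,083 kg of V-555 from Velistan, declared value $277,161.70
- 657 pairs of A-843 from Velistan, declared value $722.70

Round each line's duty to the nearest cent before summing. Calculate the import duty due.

Line 1 (P-200, Quenon, 3,827 kg, $581,436.11):
Base rate for P-200 is 34%.
Additional duty on P-200 from Quenon: +67.7%. Applied ad valorem rate: 34% + 67.7% = 101.7%.
Duty = $581,436.11 × 101.7% = $591,320.52.
Line 2 (V-555, Velistan, 3,083 kg, $277,161.70):
Base rate for V-555 is 8.5% + $1.64/kg.
Origin Velistan qualifies under the Coreth–Velistan agreement and V-555 is covered: preferential rate Free applies instead.
Duty = $277,161.70 × 0% = $0.00.
Line 3 (A-843, Velistan, 657 pairs, $722.70):
Base rate for A-843 is 13.5%.
Origin Velistan qualifies under the Coreth–Velistan agreement and A-843 is covered: preferential rate Free applies instead.
The additional-duty order on A-843 targets Quenon, not Velistan; it does not apply.
Duty = $722.70 × 0% = $0.00.
Total = $591,320.52 + $0.00 + $0.00 = $591,320.52.

$591,320.52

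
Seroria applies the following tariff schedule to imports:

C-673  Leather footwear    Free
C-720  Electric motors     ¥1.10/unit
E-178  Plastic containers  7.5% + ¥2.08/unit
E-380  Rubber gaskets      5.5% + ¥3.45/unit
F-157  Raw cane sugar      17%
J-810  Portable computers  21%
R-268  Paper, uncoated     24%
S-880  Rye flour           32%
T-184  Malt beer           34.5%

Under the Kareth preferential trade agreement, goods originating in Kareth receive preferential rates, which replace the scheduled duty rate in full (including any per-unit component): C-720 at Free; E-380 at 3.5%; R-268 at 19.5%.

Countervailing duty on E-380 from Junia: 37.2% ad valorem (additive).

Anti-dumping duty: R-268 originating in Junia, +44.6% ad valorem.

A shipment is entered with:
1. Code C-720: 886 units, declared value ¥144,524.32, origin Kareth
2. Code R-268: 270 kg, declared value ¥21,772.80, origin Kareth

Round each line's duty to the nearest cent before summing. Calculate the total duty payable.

¥4,245.70

Line 1 (C-720, Kareth, 886 units, ¥144,524.32):
Base rate for C-720 is ¥1.10/unit.
Origin Kareth qualifies under the Seroria–Kareth agreement and C-720 is covered: preferential rate Free applies instead.
Duty = ¥144,524.32 × 0% = ¥0.00.
Line 2 (R-268, Kareth, 270 kg, ¥21,772.80):
Base rate for R-268 is 24%.
Origin Kareth qualifies under the Seroria–Kareth agreement and R-268 is covered: preferential rate 19.5% applies instead.
The additional-duty order on R-268 targets Junia, not Kareth; it does not apply.
Duty = ¥21,772.80 × 19.5% = ¥4,245.70.
Total = ¥0.00 + ¥4,245.70 = ¥4,245.70.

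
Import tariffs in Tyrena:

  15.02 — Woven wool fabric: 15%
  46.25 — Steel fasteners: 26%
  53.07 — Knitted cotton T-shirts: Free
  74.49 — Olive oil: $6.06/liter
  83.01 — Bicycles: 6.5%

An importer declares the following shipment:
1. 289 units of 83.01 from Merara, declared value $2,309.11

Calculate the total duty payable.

$150.09

Line 1 (83.01, Merara, 289 units, $2,309.11):
Base rate for 83.01 is 6.5%.
Duty = $2,309.11 × 6.5% = $150.09.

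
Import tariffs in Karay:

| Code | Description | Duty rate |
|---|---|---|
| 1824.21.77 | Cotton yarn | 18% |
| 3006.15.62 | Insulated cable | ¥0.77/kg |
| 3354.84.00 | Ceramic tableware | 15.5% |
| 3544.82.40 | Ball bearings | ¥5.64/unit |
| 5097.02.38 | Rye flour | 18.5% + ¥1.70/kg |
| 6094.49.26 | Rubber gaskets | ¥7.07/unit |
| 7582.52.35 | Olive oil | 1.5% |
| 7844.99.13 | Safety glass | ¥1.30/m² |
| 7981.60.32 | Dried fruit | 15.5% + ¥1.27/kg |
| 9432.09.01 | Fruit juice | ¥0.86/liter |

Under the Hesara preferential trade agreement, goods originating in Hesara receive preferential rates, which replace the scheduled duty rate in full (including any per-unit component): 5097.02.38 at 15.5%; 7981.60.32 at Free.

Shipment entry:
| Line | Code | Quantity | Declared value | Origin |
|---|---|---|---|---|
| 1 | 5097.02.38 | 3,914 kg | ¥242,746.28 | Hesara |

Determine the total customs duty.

Line 1 (5097.02.38, Hesara, 3,914 kg, ¥242,746.28):
Base rate for 5097.02.38 is 18.5% + ¥1.70/kg.
Origin Hesara qualifies under the Karay–Hesara agreement and 5097.02.38 is covered: preferential rate 15.5% applies instead.
Duty = ¥242,746.28 × 15.5% = ¥37,625.67.

¥37,625.67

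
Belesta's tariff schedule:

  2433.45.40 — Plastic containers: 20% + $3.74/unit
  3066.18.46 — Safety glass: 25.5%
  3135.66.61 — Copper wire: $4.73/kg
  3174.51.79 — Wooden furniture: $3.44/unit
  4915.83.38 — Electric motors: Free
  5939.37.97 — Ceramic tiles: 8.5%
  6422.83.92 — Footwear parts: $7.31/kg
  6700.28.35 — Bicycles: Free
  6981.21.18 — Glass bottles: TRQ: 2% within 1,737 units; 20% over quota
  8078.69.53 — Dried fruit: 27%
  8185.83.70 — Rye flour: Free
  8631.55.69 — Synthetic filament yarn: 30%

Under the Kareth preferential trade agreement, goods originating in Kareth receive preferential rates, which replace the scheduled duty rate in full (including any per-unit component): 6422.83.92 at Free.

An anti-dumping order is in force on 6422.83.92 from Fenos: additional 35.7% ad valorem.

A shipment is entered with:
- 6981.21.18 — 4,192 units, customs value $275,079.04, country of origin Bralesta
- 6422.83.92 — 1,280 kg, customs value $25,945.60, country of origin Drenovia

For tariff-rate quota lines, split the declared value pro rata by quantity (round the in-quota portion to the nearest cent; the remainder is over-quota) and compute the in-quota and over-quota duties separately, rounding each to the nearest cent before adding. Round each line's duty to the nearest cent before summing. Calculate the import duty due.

Line 1 (6981.21.18, Bralesta, 4,192 units, $275,079.04):
Code 6981.21.18 is under a tariff-rate quota (threshold 1,737 units). In-quota: 1,737 units at 2%; over-quota: 2,455 units at 20%.
Pro-rata value split: in-quota = $275,079.04 × 1,737/4,192 = $113,981.94; over-quota = $275,079.04 − $113,981.94 = $161,097.10.
In-quota duty = $113,981.94 × 2% = $2,279.64. Over-quota duty = $161,097.10 × 20% = $32,219.42.
Line duty = $2,279.64 + $32,219.42 = $34,499.06.
Line 2 (6422.83.92, Drenovia, 1,280 kg, $25,945.60):
Base rate for 6422.83.92 is $7.31/kg.
6422.83.92 has an FTA preferential rate, but origin Drenovia is not Kareth; base rate stands.
The additional-duty order on 6422.83.92 targets Fenos, not Drenovia; it does not apply.
Duty = 1,280 × $7.31 = $9,356.80.
Total = $34,499.06 + $9,356.80 = $43,855.86.

$43,855.86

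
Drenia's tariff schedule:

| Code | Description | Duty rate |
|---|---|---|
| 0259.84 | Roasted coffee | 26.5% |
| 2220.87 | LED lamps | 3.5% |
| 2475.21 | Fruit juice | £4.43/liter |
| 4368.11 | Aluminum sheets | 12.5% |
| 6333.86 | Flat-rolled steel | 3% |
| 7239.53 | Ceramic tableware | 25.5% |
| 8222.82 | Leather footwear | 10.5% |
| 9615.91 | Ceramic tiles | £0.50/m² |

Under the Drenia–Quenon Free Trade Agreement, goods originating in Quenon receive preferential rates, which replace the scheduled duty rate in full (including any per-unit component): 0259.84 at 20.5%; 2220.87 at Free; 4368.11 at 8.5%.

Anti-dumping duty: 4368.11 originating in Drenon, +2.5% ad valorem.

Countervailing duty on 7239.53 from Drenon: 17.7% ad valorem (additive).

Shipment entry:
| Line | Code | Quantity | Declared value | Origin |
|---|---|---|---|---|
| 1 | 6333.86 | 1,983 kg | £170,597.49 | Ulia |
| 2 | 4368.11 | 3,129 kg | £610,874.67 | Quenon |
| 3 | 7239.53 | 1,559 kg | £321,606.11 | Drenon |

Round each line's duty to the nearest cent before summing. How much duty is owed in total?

Line 1 (6333.86, Ulia, 1,983 kg, £170,597.49):
Base rate for 6333.86 is 3%.
Duty = £170,597.49 × 3% = £5,117.92.
Line 2 (4368.11, Quenon, 3,129 kg, £610,874.67):
Base rate for 4368.11 is 12.5%.
Origin Quenon qualifies under the Drenia–Quenon agreement and 4368.11 is covered: preferential rate 8.5% applies instead.
The additional-duty order on 4368.11 targets Drenon, not Quenon; it does not apply.
Duty = £610,874.67 × 8.5% = £51,924.35.
Line 3 (7239.53, Drenon, 1,559 kg, £321,606.11):
Base rate for 7239.53 is 25.5%.
Additional duty on 7239.53 from Drenon: +17.7%. Applied ad valorem rate: 25.5% + 17.7% = 43.2%.
Duty = £321,606.11 × 43.2% = £138,933.84.
Total = £5,117.92 + £51,924.35 + £138,933.84 = £195,976.11.

£195,976.11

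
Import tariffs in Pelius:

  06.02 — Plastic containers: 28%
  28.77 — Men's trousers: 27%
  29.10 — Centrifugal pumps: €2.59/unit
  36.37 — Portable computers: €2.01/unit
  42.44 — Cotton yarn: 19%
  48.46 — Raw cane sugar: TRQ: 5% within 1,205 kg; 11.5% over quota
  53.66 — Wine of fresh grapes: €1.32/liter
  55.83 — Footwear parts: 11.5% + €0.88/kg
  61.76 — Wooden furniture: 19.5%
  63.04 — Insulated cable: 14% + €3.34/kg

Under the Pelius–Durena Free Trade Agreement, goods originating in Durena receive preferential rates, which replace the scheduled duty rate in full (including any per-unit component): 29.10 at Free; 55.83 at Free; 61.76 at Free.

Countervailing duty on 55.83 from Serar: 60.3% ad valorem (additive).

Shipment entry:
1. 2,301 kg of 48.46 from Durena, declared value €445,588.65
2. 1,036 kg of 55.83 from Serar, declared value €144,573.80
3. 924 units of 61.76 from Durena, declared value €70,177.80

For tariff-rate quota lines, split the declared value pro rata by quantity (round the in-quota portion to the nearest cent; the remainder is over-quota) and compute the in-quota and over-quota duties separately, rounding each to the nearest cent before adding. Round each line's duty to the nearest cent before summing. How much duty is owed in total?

€140,790.73

Line 1 (48.46, Durena, 2,301 kg, €445,588.65):
Code 48.46 is under a tariff-rate quota (threshold 1,205 kg). In-quota: 1,205 kg at 5%; over-quota: 1,096 kg at 11.5%.
Pro-rata value split: in-quota = €445,588.65 × 1,205/2,301 = €233,348.25; over-quota = €445,588.65 − €233,348.25 = €212,240.40.
In-quota duty = €233,348.25 × 5% = €11,667.41. Over-quota duty = €212,240.40 × 11.5% = €24,407.65.
Line duty = €11,667.41 + €24,407.65 = €36,075.06.
Line 2 (55.83, Serar, 1,036 kg, €144,573.80):
Base rate for 55.83 is 11.5% + €0.88/kg.
55.83 has an FTA preferential rate, but origin Serar is not Durena; base rate stands.
Additional duty on 55.83 from Serar: +60.3%. Applied ad valorem rate: 11.5% + 60.3% = 71.8%.
Duty = €144,573.80 × 71.8% + 1,036 × €0.88 = €104,715.67.
Line 3 (61.76, Durena, 924 units, €70,177.80):
Base rate for 61.76 is 19.5%.
Origin Durena qualifies under the Pelius–Durena agreement and 61.76 is covered: preferential rate Free applies instead.
Duty = €70,177.80 × 0% = €0.00.
Total = €36,075.06 + €104,715.67 + €0.00 = €140,790.73.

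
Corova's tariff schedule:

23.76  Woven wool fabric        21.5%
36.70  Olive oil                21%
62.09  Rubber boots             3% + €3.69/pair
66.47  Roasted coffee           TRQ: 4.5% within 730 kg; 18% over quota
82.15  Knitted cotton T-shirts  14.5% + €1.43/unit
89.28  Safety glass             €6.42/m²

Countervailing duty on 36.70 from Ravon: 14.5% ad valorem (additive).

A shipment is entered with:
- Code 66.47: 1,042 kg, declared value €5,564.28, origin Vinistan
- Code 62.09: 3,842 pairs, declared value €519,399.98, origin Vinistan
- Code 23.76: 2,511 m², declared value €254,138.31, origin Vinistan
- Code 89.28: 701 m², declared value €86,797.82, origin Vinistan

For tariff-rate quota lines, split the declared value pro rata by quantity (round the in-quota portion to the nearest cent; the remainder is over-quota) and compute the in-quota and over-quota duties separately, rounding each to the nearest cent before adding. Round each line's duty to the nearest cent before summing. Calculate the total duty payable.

Line 1 (66.47, Vinistan, 1,042 kg, €5,564.28):
Code 66.47 is under a tariff-rate quota (threshold 730 kg). In-quota: 730 kg at 4.5%; over-quota: 312 kg at 18%.
Pro-rata value split: in-quota = €5,564.28 × 730/1,042 = €3,898.20; over-quota = €5,564.28 − €3,898.20 = €1,666.08.
In-quota duty = €3,898.20 × 4.5% = €175.42. Over-quota duty = €1,666.08 × 18% = €299.89.
Line duty = €175.42 + €299.89 = €475.31.
Line 2 (62.09, Vinistan, 3,842 pairs, €519,399.98):
Base rate for 62.09 is 3% + €3.69/pair.
Duty = €519,399.98 × 3% + 3,842 × €3.69 = €29,758.98.
Line 3 (23.76, Vinistan, 2,511 m², €254,138.31):
Base rate for 23.76 is 21.5%.
Duty = €254,138.31 × 21.5% = €54,639.74.
Line 4 (89.28, Vinistan, 701 m², €86,797.82):
Base rate for 89.28 is €6.42/m².
Duty = 701 × €6.42 = €4,500.42.
Total = €475.31 + €29,758.98 + €54,639.74 + €4,500.42 = €89,374.45.

€89,374.45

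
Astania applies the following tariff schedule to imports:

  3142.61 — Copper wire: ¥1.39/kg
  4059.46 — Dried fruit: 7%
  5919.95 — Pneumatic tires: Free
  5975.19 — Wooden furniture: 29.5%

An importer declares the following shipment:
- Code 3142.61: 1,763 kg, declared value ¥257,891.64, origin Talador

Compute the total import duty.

¥2,450.57

Line 1 (3142.61, Talador, 1,763 kg, ¥257,891.64):
Base rate for 3142.61 is ¥1.39/kg.
Duty = 1,763 × ¥1.39 = ¥2,450.57.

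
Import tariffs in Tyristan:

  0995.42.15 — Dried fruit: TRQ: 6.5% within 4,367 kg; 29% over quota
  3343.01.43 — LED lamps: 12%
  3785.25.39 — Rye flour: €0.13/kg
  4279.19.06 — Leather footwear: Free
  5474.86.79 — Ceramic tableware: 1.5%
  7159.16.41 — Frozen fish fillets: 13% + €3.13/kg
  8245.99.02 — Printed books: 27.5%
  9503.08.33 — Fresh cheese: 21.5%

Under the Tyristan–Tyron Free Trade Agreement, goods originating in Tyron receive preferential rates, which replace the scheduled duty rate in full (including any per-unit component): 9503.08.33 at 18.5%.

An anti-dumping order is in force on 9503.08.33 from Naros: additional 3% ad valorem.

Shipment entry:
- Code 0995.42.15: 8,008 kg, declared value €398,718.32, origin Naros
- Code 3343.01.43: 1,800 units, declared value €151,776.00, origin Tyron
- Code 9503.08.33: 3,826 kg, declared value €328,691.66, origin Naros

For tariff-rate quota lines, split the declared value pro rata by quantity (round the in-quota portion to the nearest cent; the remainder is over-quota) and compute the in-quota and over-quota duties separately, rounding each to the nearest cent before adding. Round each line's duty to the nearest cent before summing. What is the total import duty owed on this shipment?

Line 1 (0995.42.15, Naros, 8,008 kg, €398,718.32):
Code 0995.42.15 is under a tariff-rate quota (threshold 4,367 kg). In-quota: 4,367 kg at 6.5%; over-quota: 3,641 kg at 29%.
Pro-rata value split: in-quota = €398,718.32 × 4,367/8,008 = €217,432.93; over-quota = €398,718.32 − €217,432.93 = €181,285.39.
In-quota duty = €217,432.93 × 6.5% = €14,133.14. Over-quota duty = €181,285.39 × 29% = €52,572.76.
Line duty = €14,133.14 + €52,572.76 = €66,705.90.
Line 2 (3343.01.43, Tyron, 1,800 units, €151,776.00):
Base rate for 3343.01.43 is 12%.
Origin Tyron is the FTA partner but 3343.01.43 is not on the preference list; base rate stands.
Duty = €151,776.00 × 12% = €18,213.12.
Line 3 (9503.08.33, Naros, 3,826 kg, €328,691.66):
Base rate for 9503.08.33 is 21.5%.
9503.08.33 has an FTA preferential rate, but origin Naros is not Tyron; base rate stands.
Additional duty on 9503.08.33 from Naros: +3%. Applied ad valorem rate: 21.5% + 3% = 24.5%.
Duty = €328,691.66 × 24.5% = €80,529.46.
Total = €66,705.90 + €18,213.12 + €80,529.46 = €165,448.48.

€165,448.48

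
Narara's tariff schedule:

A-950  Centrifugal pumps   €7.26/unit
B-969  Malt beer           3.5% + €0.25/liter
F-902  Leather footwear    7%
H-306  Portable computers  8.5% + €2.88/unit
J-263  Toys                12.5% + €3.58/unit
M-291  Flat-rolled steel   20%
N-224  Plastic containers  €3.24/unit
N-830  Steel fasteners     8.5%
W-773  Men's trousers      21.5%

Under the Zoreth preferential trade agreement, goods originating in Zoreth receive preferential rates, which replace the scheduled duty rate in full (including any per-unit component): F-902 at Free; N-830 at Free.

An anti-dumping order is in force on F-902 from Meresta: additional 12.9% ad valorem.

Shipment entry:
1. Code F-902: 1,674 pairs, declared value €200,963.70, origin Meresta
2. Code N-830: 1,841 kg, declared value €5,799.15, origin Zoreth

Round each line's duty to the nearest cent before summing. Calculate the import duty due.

€39,991.78

Line 1 (F-902, Meresta, 1,674 pairs, €200,963.70):
Base rate for F-902 is 7%.
F-902 has an FTA preferential rate, but origin Meresta is not Zoreth; base rate stands.
Additional duty on F-902 from Meresta: +12.9%. Applied ad valorem rate: 7% + 12.9% = 19.9%.
Duty = €200,963.70 × 19.9% = €39,991.78.
Line 2 (N-830, Zoreth, 1,841 kg, €5,799.15):
Base rate for N-830 is 8.5%.
Origin Zoreth qualifies under the Narara–Zoreth agreement and N-830 is covered: preferential rate Free applies instead.
Duty = €5,799.15 × 0% = €0.00.
Total = €39,991.78 + €0.00 = €39,991.78.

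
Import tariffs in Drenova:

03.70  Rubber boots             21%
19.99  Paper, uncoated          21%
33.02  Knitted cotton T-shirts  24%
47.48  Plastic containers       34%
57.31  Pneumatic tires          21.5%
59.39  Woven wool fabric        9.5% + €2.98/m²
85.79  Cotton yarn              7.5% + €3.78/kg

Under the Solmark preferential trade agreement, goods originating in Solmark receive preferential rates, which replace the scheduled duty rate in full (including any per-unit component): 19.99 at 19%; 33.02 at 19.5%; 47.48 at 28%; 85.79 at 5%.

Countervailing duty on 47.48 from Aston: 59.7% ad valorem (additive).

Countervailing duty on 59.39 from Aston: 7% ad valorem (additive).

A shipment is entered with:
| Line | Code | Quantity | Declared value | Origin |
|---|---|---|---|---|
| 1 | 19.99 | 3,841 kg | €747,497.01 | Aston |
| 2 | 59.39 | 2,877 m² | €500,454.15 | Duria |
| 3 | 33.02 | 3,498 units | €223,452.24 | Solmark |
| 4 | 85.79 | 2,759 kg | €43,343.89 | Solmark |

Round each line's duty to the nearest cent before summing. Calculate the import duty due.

Line 1 (19.99, Aston, 3,841 kg, €747,497.01):
Base rate for 19.99 is 21%.
19.99 has an FTA preferential rate, but origin Aston is not Solmark; base rate stands.
Duty = €747,497.01 × 21% = €156,974.37.
Line 2 (59.39, Duria, 2,877 m², €500,454.15):
Base rate for 59.39 is 9.5% + €2.98/m².
The additional-duty order on 59.39 targets Aston, not Duria; it does not apply.
Duty = €500,454.15 × 9.5% + 2,877 × €2.98 = €56,116.60.
Line 3 (33.02, Solmark, 3,498 units, €223,452.24):
Base rate for 33.02 is 24%.
Origin Solmark qualifies under the Drenova–Solmark agreement and 33.02 is covered: preferential rate 19.5% applies instead.
Duty = €223,452.24 × 19.5% = €43,573.19.
Line 4 (85.79, Solmark, 2,759 kg, €43,343.89):
Base rate for 85.79 is 7.5% + €3.78/kg.
Origin Solmark qualifies under the Drenova–Solmark agreement and 85.79 is covered: preferential rate 5% applies instead.
Duty = €43,343.89 × 5% = €2,167.19.
Total = €156,974.37 + €56,116.60 + €43,573.19 + €2,167.19 = €258,831.35.

€258,831.35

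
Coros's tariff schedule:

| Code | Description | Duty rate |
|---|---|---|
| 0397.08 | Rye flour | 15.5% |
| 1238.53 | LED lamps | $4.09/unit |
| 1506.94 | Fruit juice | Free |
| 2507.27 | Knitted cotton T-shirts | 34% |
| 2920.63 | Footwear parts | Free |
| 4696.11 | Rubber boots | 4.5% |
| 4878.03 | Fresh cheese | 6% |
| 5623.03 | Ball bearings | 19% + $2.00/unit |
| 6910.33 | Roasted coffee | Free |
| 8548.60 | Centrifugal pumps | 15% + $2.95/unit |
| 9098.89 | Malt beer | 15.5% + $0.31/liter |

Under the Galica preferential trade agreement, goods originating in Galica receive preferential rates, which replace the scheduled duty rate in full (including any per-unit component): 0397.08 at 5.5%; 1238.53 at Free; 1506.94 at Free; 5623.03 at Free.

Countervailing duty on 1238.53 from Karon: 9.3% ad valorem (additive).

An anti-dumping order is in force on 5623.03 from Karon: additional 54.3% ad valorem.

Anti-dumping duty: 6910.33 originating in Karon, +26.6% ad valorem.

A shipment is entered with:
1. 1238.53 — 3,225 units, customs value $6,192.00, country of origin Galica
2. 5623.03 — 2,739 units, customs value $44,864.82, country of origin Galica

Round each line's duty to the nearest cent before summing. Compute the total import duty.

Line 1 (1238.53, Galica, 3,225 units, $6,192.00):
Base rate for 1238.53 is $4.09/unit.
Origin Galica qualifies under the Coros–Galica agreement and 1238.53 is covered: preferential rate Free applies instead.
The additional-duty order on 1238.53 targets Karon, not Galica; it does not apply.
Duty = $6,192.00 × 0% = $0.00.
Line 2 (5623.03, Galica, 2,739 units, $44,864.82):
Base rate for 5623.03 is 19% + $2.00/unit.
Origin Galica qualifies under the Coros–Galica agreement and 5623.03 is covered: preferential rate Free applies instead.
The additional-duty order on 5623.03 targets Karon, not Galica; it does not apply.
Duty = $44,864.82 × 0% = $0.00.
Total = $0.00 + $0.00 = $0.00.

$0.00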